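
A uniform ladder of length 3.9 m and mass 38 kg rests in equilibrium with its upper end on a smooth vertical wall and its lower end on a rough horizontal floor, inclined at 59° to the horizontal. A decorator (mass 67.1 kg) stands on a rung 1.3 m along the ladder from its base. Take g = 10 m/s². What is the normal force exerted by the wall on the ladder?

Torques about the foot: N_wall · 3.9 sin 59° = 38×10×1.95 cos 59° + 67.1×10×1.3 cos 59° → N_wall = 248.56 N.

N_wall ≈ 249 N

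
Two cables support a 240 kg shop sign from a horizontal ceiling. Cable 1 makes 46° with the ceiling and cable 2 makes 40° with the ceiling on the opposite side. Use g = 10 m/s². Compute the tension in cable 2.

T_2 ≈ 1670 N

Weight W = 240 × 10 = 2400 N acts straight down.
Horizontal: T_1 cos 46° = T_2 cos 40°  →  T_1 = 1.103 T_2.
Vertical: T_1 sin 46° + T_2 sin 40° = 2400.
Substituting the horizontal relation into the vertical equation gives 1.436 T_2 = 2400, so T_2 = 1671 N.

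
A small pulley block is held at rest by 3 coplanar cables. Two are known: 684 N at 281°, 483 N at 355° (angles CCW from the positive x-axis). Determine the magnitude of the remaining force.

F ≈ 940 N

Sum the known components: ΣF_x = 611.7 N, ΣF_y = -713.5 N.
For equilibrium the remaining force must supply (−ΣF_x, −ΣF_y) = (-611.7, 713.5) N.
Magnitude = √((-611.7)² + (713.5)²) = 939.8 N; direction = atan2(713.5, -611.7) = 130.6°.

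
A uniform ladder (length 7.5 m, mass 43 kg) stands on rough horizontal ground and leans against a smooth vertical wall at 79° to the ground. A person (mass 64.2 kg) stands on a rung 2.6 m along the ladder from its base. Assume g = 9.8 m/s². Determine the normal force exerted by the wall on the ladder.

N_wall ≈ 83.4 N

Torques about the foot: N_wall · 7.5 sin 79° = 43×9.8×3.75 cos 79° + 64.2×9.8×2.6 cos 79° → N_wall = 83.352 N.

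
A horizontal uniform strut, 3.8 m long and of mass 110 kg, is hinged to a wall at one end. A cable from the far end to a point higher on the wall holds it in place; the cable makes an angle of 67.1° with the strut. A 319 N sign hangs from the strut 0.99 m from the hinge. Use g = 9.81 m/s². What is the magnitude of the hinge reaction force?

Take torques about the hinge: T sin 67.1° · 3.8 = 110×9.81×1.9 + 319×0.99 = 2366.1 N·m.
So T = 2366.1 / (0.9212 × 3.8) = 675.93 N.
ΣF_x = 0: H_x = T cos 67.1° = 263.02 N.
ΣF_y = 0: H_y = (110×9.81 + 319) − T sin 67.1° = 1398.1 − 622.66 = 775.44 N.
|H| = √(H_x² + H_y²) = √((263.02)² + (775.44)²) = 818.83 N.

|H| ≈ 819 N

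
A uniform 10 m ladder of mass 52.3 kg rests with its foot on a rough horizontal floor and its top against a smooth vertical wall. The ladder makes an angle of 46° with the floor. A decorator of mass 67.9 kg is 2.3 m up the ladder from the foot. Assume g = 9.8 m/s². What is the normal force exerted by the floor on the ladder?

ΣF_y = 0: N_floor = 52.3×9.8 + 67.9×9.8 = 1178 N.

N_floor ≈ 1180 N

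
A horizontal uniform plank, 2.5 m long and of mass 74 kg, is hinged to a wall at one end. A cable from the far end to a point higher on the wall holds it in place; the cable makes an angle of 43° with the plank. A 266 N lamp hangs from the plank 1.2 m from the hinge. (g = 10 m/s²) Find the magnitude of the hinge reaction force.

|H| ≈ 737 N

Take torques about the hinge: T sin 43° · 2.5 = 74×10×1.25 + 266×1.2 = 1244.2 N·m.
So T = 1244.2 / (0.6820 × 2.5) = 729.74 N.
ΣF_x = 0: H_x = T cos 43° = 533.7 N.
ΣF_y = 0: H_y = (74×10 + 266) − T sin 43° = 1006 − 497.68 = 508.32 N.
|H| = √(H_x² + H_y²) = √((533.7)² + (508.32)²) = 737.04 N.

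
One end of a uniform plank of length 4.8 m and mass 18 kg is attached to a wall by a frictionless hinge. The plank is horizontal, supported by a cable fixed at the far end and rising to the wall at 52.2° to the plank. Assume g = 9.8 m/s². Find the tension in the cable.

T ≈ 112 N

Take torques about the hinge: T sin 52.2° · 4.8 = 18×9.8×2.4 = 423.36 N·m.
So T = 423.36 / (0.7902 × 4.8) = 111.62 N.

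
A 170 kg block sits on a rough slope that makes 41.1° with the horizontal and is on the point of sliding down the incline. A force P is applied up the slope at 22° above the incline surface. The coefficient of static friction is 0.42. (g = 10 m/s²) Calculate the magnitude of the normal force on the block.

On the verge of sliding down the incline, friction equals μN and acts up the slope.
Perpendicular: N + P sin 22° = W cos 41.1° = 1281 N.
Along incline: P cos 22° + μN = W sin 41.1° with W sin 41.1° = 1118 N.
Solving the pair for P and N: P = 752.7 N, N = 999.1 N (and f = μN = 419.6 N).

N ≈ 999 N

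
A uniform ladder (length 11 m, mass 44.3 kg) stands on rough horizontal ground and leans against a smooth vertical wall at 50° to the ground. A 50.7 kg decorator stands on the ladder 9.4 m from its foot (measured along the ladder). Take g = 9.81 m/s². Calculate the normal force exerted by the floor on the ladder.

N_floor ≈ 932 N

ΣF_y = 0: N_floor = 44.3×9.81 + 50.7×9.81 = 931.95 N.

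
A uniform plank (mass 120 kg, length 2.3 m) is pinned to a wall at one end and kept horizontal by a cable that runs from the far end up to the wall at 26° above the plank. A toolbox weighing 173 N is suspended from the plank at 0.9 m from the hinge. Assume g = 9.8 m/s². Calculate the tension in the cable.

T ≈ 1500 N

Take torques about the hinge: T sin 26° · 2.3 = 120×9.8×1.15 + 173×0.9 = 1508.1 N·m.
So T = 1508.1 / (0.4384 × 2.3) = 1495.8 N.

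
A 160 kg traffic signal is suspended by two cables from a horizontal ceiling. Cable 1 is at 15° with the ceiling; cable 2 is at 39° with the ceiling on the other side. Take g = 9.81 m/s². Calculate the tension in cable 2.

Weight W = 160 × 9.81 = 1570 N acts straight down.
Horizontal: T_1 cos 15° = T_2 cos 39°  →  T_1 = 0.8046 T_2.
Vertical: T_1 sin 15° + T_2 sin 39° = 1570.
Substituting the horizontal relation into the vertical equation gives 0.8376 T_2 = 1570, so T_2 = 1874 N.

T_2 ≈ 1870 N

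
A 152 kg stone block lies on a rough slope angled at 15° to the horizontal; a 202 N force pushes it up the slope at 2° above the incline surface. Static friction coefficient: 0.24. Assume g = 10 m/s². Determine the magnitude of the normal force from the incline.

N ≈ 1460 N

Axes along / perpendicular to the incline. W sin 15° = 393.4 N down-slope; W cos 15° = 1468 N into the surface.
Perpendicular: N = W cos 15° − P sin 2° = 1468 − 7.05 = 1461 N.
Along incline: P cos 2° + f = W sin 15° (friction acts up-slope) → f = 393.4 − 201.9 = 191.5 N.
|f| = 191.5 N ≤ μN = 350.7 N, so the stone block is indeed static.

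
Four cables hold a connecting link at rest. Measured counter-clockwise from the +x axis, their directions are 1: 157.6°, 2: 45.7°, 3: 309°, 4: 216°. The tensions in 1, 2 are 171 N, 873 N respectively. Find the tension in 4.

Resolve: ΣF_x = 171 cos 157.6° + 873 cos 45.7° + T_3 cos 309° + T_4 cos 216° = 0.
        ΣF_y = 171 sin 157.6° + 873 sin 45.7° + T_3 sin 309° + T_4 sin 216° = 0.
The known terms sum to (451.6, 690) N, so 0.6293 T_3 − 0.8090 T_4 = -451.6 and -0.7771 T_3 − 0.5878 T_4 = -690.
Solving simultaneously: T_3 = 293.1 N, T_4 = 786.3 N.

T_4 ≈ 786 N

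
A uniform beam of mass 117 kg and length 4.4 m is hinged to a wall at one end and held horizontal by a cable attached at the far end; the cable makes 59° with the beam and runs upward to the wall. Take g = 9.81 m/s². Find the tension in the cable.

Take torques about the hinge: T sin 59° · 4.4 = 117×9.81×2.2 = 2525.1 N·m.
So T = 2525.1 / (0.8572 × 4.4) = 669.51 N.

T ≈ 670 N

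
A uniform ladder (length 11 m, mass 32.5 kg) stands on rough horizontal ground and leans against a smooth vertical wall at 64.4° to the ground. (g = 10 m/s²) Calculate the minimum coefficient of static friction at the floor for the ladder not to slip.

ΣF_y = 0: N_floor = 32.5×10 = 325 N.
Torques about the foot: N_wall · 11 sin 64.4° = 32.5×10×5.5 cos 64.4° → N_wall = 77.857 N.
ΣF_x = 0: f_floor = N_wall = 77.857 N.
μ_min = f_floor / N_floor = 77.857 / 325 = 0.2396.

μ_min ≈ 0.240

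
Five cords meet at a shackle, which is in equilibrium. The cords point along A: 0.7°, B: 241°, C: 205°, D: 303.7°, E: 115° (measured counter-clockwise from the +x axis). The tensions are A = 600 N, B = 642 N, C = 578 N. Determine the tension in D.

T_D ≈ 3640 N

Resolve: ΣF_x = 600 cos 0.7° + 642 cos 241° + 578 cos 205° + T_D cos 303.7° + T_E cos 115° = 0.
        ΣF_y = 600 sin 0.7° + 642 sin 241° + 578 sin 205° + T_D sin 303.7° + T_E sin 115° = 0.
The known terms sum to (-235.1, -798.4) N, so 0.5548 T_D − 0.4226 T_E = 235.1 and -0.8320 T_D + 0.9063 T_E = 798.4.
Solving simultaneously: T_D = 3640 N, T_E = 4222 N.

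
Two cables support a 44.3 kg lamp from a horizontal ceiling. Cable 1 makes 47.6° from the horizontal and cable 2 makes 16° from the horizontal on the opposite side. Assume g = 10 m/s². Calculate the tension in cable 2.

Weight W = 44.3 × 10 = 443 N acts straight down.
Horizontal: T_1 cos 47.6° = T_2 cos 16°  →  T_1 = 1.426 T_2.
Vertical: T_1 sin 47.6° + T_2 sin 16° = 443.
Substituting the horizontal relation into the vertical equation gives 1.328 T_2 = 443, so T_2 = 333.5 N.

T_2 ≈ 333 N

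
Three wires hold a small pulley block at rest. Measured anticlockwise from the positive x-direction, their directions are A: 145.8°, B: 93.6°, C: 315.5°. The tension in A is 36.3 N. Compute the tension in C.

Resolve: ΣF_x = 36.3 cos 145.8° + T_B cos 93.6° + T_C cos 315.5° = 0.
        ΣF_y = 36.3 sin 145.8° + T_B sin 93.6° + T_C sin 315.5° = 0.
The known terms sum to (-30.02, 20.4) N, so -0.0628 T_B + 0.7133 T_C = 30.02 and 0.9980 T_B − 0.7009 T_C = -20.4.
Solving simultaneously: T_B = 9.719 N, T_C = 42.95 N.

T_C ≈ 42.9 N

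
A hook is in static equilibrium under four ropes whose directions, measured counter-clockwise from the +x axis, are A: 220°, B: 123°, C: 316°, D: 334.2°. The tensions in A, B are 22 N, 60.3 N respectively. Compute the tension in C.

T_C ≈ 35.8 N

Resolve: ΣF_x = 22 cos 220° + 60.3 cos 123° + T_C cos 316° + T_D cos 334.2° = 0.
        ΣF_y = 22 sin 220° + 60.3 sin 123° + T_C sin 316° + T_D sin 334.2° = 0.
The known terms sum to (-49.69, 36.43) N, so 0.7193 T_C + 0.9003 T_D = 49.69 and -0.6947 T_C − 0.4352 T_D = -36.43.
Solving simultaneously: T_C = 35.76 N, T_D = 26.62 N.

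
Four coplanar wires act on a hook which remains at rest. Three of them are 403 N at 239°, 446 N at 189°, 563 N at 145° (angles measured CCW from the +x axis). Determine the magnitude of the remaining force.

Sum the known components: ΣF_x = -1109 N, ΣF_y = -92.28 N.
For equilibrium the remaining force must supply (−ΣF_x, −ΣF_y) = (1109, 92.28) N.
Magnitude = √((1109)² + (92.28)²) = 1113 N; direction = atan2(92.28, 1109) = 4.8°.

F ≈ 1110 N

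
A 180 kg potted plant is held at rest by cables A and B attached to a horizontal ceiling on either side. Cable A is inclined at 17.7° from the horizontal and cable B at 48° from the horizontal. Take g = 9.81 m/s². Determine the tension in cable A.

T_A ≈ 1300 N

Weight W = 180 × 9.81 = 1766 N acts straight down.
Horizontal: T_A cos 17.7° = T_B cos 48°  →  T_B = 1.424 T_A.
Vertical: T_A sin 17.7° + T_B sin 48° = 1766.
Substituting the horizontal relation into the vertical equation gives 1.362 T_A = 1766, so T_A = 1296 N.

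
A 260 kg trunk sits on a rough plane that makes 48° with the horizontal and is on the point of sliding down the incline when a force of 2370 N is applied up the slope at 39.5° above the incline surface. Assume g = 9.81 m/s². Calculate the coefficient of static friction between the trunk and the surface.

On the verge of sliding down the incline, friction is at its maximum μN and acts up the slope.
Perpendicular to incline: N = W cos 48° − P sin 39.5° = 1707 − 1508 = 199.2 N.
Along incline: P cos 39.5° + μN = W sin 48° → μ = (W sin 48° − P cos 39.5°) / N = 0.3349.

μ ≈ 0.335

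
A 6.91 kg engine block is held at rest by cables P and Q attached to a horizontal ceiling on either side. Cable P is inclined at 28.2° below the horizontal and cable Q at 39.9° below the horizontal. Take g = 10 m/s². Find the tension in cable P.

Weight W = 6.91 × 10 = 69.1 N acts straight down.
Horizontal: T_P cos 28.2° = T_Q cos 39.9°  →  T_Q = 1.149 T_P.
Vertical: T_P sin 28.2° + T_Q sin 39.9° = 69.1.
Substituting the horizontal relation into the vertical equation gives 1.209 T_P = 69.1, so T_P = 57.13 N.

T_P ≈ 57.1 N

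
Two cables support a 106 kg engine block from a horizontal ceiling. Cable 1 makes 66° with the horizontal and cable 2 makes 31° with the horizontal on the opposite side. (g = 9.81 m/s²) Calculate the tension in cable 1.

T_1 ≈ 898 N

Weight W = 106 × 9.81 = 1040 N acts straight down.
Horizontal: T_1 cos 66° = T_2 cos 31°  →  T_2 = 0.4745 T_1.
Vertical: T_1 sin 66° + T_2 sin 31° = 1040.
Substituting the horizontal relation into the vertical equation gives 1.158 T_1 = 1040, so T_1 = 898 N.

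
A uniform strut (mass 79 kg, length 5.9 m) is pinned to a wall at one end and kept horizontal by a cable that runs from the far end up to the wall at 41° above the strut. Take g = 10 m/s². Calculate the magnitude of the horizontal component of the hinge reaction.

Take torques about the hinge: T sin 41° · 5.9 = 79×10×2.95 = 2330.5 N·m.
So T = 2330.5 / (0.6561 × 5.9) = 602.08 N.
ΣF_x = 0: H_x = T cos 41° = 454.4 N.

H_x ≈ 454 N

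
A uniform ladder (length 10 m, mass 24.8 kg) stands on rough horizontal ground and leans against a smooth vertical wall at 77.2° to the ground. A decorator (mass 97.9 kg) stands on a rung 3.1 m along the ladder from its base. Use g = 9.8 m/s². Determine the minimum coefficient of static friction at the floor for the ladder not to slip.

μ_min ≈ 0.0792

ΣF_y = 0: N_floor = 24.8×9.8 + 97.9×9.8 = 1202.5 N.
Torques about the foot: N_wall · 10 sin 77.2° = 24.8×9.8×5 cos 77.2° + 97.9×9.8×3.1 cos 77.2° → N_wall = 95.181 N.
ΣF_x = 0: f_floor = N_wall = 95.181 N.
μ_min = f_floor / N_floor = 95.181 / 1202.5 = 0.07916.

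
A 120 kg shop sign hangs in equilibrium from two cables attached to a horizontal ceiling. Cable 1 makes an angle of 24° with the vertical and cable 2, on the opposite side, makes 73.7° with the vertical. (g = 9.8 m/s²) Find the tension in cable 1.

Angles from the horizontal: cable 1 is 90° − 24° = 66°, cable 2 is 90° − 73.7° = 16.3°.
Weight W = 120 × 9.8 = 1176 N acts straight down.
Horizontal: T_1 cos 66° = T_2 cos 16.3°  →  T_2 = 0.4238 T_1.
Vertical: T_1 sin 66° + T_2 sin 16.3° = 1176.
Substituting the horizontal relation into the vertical equation gives 1.032 T_1 = 1176, so T_1 = 1139 N.

T_1 ≈ 1140 N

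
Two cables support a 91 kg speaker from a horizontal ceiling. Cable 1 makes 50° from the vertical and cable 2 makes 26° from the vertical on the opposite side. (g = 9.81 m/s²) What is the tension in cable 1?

Angles from the horizontal: cable 1 is 90° − 50° = 40°, cable 2 is 90° − 26° = 64°.
Weight W = 91 × 9.81 = 892.7 N acts straight down.
Horizontal: T_1 cos 40° = T_2 cos 64°  →  T_2 = 1.747 T_1.
Vertical: T_1 sin 40° + T_2 sin 64° = 892.7.
Substituting the horizontal relation into the vertical equation gives 2.213 T_1 = 892.7, so T_1 = 403.3 N.

T_1 ≈ 403 N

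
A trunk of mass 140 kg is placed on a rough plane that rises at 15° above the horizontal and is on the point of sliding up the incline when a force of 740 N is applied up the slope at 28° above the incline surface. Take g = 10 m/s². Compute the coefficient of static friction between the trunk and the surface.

μ ≈ 0.290

On the verge of sliding up the incline, friction is at its maximum μN and acts down the slope.
Perpendicular to incline: N = W cos 15° − P sin 28° = 1352 − 347.4 = 1005 N.
Along incline: P cos 28° − μN = W sin 15° → μ = −(W sin 15° − P cos 28°) / N = 0.2896.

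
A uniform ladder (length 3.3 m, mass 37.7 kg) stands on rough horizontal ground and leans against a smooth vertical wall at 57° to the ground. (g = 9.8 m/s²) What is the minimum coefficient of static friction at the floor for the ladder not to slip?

ΣF_y = 0: N_floor = 37.7×9.8 = 369.46 N.
Torques about the foot: N_wall · 3.3 sin 57° = 37.7×9.8×1.65 cos 57° → N_wall = 119.97 N.
ΣF_x = 0: f_floor = N_wall = 119.97 N.
μ_min = f_floor / N_floor = 119.97 / 369.46 = 0.3247.

μ_min ≈ 0.325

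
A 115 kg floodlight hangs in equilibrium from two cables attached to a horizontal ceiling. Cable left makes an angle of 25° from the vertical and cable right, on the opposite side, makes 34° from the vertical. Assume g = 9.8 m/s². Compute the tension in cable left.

T_left ≈ 735 N

Angles from the horizontal: cable left is 90° − 25° = 65°, cable right is 90° − 34° = 56°.
Weight W = 115 × 9.8 = 1127 N acts straight down.
Horizontal: T_left cos 65° = T_right cos 56°  →  T_right = 0.7558 T_left.
Vertical: T_left sin 65° + T_right sin 56° = 1127.
Substituting the horizontal relation into the vertical equation gives 1.533 T_left = 1127, so T_left = 735.2 N.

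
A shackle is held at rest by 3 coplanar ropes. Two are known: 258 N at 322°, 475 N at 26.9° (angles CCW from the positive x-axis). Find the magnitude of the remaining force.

Sum the known components: ΣF_x = 626.9 N, ΣF_y = 56.07 N.
For equilibrium the remaining force must supply (−ΣF_x, −ΣF_y) = (-626.9, -56.07) N.
Magnitude = √((-626.9)² + (-56.07)²) = 629.4 N; direction = atan2(-56.07, -626.9) = 185.1°.

F ≈ 629 N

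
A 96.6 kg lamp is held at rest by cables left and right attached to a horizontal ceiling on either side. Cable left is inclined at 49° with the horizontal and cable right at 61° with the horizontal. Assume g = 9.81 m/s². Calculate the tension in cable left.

T_left ≈ 489 N

Weight W = 96.6 × 9.81 = 947.6 N acts straight down.
Horizontal: T_left cos 49° = T_right cos 61°  →  T_right = 1.353 T_left.
Vertical: T_left sin 49° + T_right sin 61° = 947.6.
Substituting the horizontal relation into the vertical equation gives 1.938 T_left = 947.6, so T_left = 488.9 N.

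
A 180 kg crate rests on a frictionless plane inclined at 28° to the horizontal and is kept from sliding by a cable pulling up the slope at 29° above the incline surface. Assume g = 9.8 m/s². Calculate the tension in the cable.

T ≈ 947 N

Take axes along and perpendicular to the incline. Weight components: W sin 28° = 828.1 N down-slope, W cos 28° = 1558 N into the surface.
Along incline: T cos 29° = W sin 28° → T = 946.9 N.
Perpendicular: N = W cos 28° − T sin 29° = 1098 N.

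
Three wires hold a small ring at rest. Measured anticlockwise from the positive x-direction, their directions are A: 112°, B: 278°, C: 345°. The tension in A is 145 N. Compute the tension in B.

Resolve: ΣF_x = 145 cos 112° + T_B cos 278° + T_C cos 345° = 0.
        ΣF_y = 145 sin 112° + T_B sin 278° + T_C sin 345° = 0.
The known terms sum to (-54.32, 134.4) N, so 0.1392 T_B + 0.9659 T_C = 54.32 and -0.9903 T_B − 0.2588 T_C = -134.4.
Solving simultaneously: T_B = 125.8 N, T_C = 38.11 N.

T_B ≈ 126 N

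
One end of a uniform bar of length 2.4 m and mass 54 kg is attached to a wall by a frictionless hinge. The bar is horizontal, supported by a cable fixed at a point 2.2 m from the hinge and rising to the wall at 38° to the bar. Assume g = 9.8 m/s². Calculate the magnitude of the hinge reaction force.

|H| ≈ 441 N

Take torques about the hinge: T sin 38° · 2.2 = 54×9.8×1.2 = 635.04 N·m.
So T = 635.04 / (0.6157 × 2.2) = 468.85 N.
ΣF_x = 0: H_x = T cos 38° = 369.46 N.
ΣF_y = 0: H_y = (54×9.8) − T sin 38° = 529.2 − 288.65 = 240.55 N.
|H| = √(H_x² + H_y²) = √((369.46)² + (240.55)²) = 440.87 N.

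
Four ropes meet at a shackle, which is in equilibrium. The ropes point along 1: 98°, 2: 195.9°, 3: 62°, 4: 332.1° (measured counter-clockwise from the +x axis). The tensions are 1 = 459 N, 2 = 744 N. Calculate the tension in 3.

Resolve: ΣF_x = 459 cos 98° + 744 cos 195.9° + T_3 cos 62° + T_4 cos 332.1° = 0.
        ΣF_y = 459 sin 98° + 744 sin 195.9° + T_3 sin 62° + T_4 sin 332.1° = 0.
The known terms sum to (-779.4, 250.7) N, so 0.4695 T_3 + 0.8838 T_4 = 779.4 and 0.8829 T_3 − 0.4679 T_4 = -250.7.
Solving simultaneously: T_3 = 143.1 N, T_4 = 805.9 N.

T_3 ≈ 143 N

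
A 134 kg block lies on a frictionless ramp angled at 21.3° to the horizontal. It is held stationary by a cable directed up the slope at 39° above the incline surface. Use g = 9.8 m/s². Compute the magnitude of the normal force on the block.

N ≈ 837 N

Take axes along and perpendicular to the incline. Weight components: W sin 21.3° = 477 N down-slope, W cos 21.3° = 1223 N into the surface.
Along incline: T cos 39° = W sin 21.3° → T = 613.8 N.
Perpendicular: N = W cos 21.3° − T sin 39° = 837.2 N.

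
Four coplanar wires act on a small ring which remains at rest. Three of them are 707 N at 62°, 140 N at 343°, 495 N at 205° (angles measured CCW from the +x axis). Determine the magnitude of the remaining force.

Sum the known components: ΣF_x = 17.18 N, ΣF_y = 374.1 N.
For equilibrium the remaining force must supply (−ΣF_x, −ΣF_y) = (-17.18, -374.1) N.
Magnitude = √((-17.18)² + (-374.1)²) = 374.5 N; direction = atan2(-374.1, -17.18) = 267.4°.

F ≈ 375 N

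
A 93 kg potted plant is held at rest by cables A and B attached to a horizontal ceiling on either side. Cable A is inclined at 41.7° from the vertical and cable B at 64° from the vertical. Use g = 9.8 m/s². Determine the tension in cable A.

Angles from the horizontal: cable A is 90° − 41.7° = 48.3°, cable B is 90° − 64° = 26°.
Weight W = 93 × 9.8 = 911.4 N acts straight down.
Horizontal: T_A cos 48.3° = T_B cos 26°  →  T_B = 0.7401 T_A.
Vertical: T_A sin 48.3° + T_B sin 26° = 911.4.
Substituting the horizontal relation into the vertical equation gives 1.071 T_A = 911.4, so T_A = 850.9 N.

T_A ≈ 851 N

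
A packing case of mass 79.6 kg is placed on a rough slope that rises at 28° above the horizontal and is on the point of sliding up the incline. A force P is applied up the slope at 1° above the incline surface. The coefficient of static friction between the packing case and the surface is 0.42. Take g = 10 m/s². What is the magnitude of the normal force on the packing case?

On the verge of sliding up the incline, friction equals μN and acts down the slope.
Perpendicular: N + P sin 1° = W cos 28° = 702.8 N.
Along incline: P cos 1° = W sin 28° + μN  with W sin 28° = 373.7 N.
Solving the pair for P and N: P = 664.1 N, N = 691.2 N (and f = μN = 290.3 N).

N ≈ 691 N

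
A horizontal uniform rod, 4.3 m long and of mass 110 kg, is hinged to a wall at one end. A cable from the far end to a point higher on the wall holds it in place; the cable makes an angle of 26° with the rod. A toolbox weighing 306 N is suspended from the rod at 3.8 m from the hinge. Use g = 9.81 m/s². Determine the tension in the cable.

Take torques about the hinge: T sin 26° · 4.3 = 110×9.81×2.15 + 306×3.8 = 3482.9 N·m.
So T = 3482.9 / (0.4384 × 4.3) = 1847.7 N.

T ≈ 1850 N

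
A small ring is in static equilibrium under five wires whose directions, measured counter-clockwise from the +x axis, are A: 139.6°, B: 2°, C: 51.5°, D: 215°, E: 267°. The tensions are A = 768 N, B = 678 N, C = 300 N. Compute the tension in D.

T_D ≈ 304 N

Resolve: ΣF_x = 768 cos 139.6° + 678 cos 2° + 300 cos 51.5° + T_D cos 215° + T_E cos 267° = 0.
        ΣF_y = 768 sin 139.6° + 678 sin 2° + 300 sin 51.5° + T_D sin 215° + T_E sin 267° = 0.
The known terms sum to (279.5, 756.2) N, so -0.8192 T_D − 0.0523 T_E = -279.5 and -0.5736 T_D − 0.9986 T_E = -756.2.
Solving simultaneously: T_D = 304 N, T_E = 582.7 N.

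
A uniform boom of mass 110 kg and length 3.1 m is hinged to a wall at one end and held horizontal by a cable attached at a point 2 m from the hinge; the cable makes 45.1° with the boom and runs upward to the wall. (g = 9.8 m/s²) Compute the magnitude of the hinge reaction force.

|H| ≈ 867 N

Take torques about the hinge: T sin 45.1° · 2 = 110×9.8×1.55 = 1670.9 N·m.
So T = 1670.9 / (0.7083 × 2) = 1179.4 N.
ΣF_x = 0: H_x = T cos 45.1° = 832.54 N.
ΣF_y = 0: H_y = (110×9.8) − T sin 45.1° = 1078 − 835.45 = 242.55 N.
|H| = √(H_x² + H_y²) = √((832.54)² + (242.55)²) = 867.15 N.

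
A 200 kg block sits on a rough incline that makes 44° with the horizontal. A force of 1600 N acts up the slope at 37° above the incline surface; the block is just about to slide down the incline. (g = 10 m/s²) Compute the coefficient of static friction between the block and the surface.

On the verge of sliding down the incline, friction is at its maximum μN and acts up the slope.
Perpendicular to incline: N = W cos 44° − P sin 37° = 1439 − 962.9 = 475.8 N.
Along incline: P cos 37° + μN = W sin 44° → μ = (W sin 44° − P cos 37°) / N = 0.2344.

μ ≈ 0.234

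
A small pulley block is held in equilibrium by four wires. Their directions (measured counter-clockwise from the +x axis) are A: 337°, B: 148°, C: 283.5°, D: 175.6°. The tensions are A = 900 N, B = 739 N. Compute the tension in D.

T_D ≈ 216 N

Resolve: ΣF_x = 900 cos 337° + 739 cos 148° + T_C cos 283.5° + T_D cos 175.6° = 0.
        ΣF_y = 900 sin 337° + 739 sin 148° + T_C sin 283.5° + T_D sin 175.6° = 0.
The known terms sum to (201.7, 39.95) N, so 0.2334 T_C − 0.9971 T_D = -201.7 and -0.9724 T_C + 0.0767 T_D = -39.95.
Solving simultaneously: T_C = 58.13 N, T_D = 216 N.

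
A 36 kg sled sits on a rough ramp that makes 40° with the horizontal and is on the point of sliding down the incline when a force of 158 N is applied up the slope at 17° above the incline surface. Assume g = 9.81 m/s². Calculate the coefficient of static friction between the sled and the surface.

μ ≈ 0.338

On the verge of sliding down the incline, friction is at its maximum μN and acts up the slope.
Perpendicular to incline: N = W cos 40° − P sin 17° = 270.5 − 46.19 = 224.3 N.
Along incline: P cos 17° + μN = W sin 40° → μ = (W sin 40° − P cos 17°) / N = 0.3384.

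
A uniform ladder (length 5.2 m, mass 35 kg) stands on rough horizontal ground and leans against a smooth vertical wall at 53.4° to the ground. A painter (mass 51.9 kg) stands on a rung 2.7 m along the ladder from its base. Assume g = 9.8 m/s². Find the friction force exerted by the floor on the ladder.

Torques about the foot: N_wall · 5.2 sin 53.4° = 35×9.8×2.6 cos 53.4° + 51.9×9.8×2.7 cos 53.4° → N_wall = 323.5 N.
ΣF_x = 0: f_floor = N_wall = 323.5 N.

f ≈ 323 N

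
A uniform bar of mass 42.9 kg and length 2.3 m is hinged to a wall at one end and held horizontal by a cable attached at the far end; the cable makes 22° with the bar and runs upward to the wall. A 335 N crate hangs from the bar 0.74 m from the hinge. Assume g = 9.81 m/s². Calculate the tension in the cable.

T ≈ 849 N

Take torques about the hinge: T sin 22° · 2.3 = 42.9×9.81×1.15 + 335×0.74 = 731.88 N·m.
So T = 731.88 / (0.3746 × 2.3) = 849.44 N.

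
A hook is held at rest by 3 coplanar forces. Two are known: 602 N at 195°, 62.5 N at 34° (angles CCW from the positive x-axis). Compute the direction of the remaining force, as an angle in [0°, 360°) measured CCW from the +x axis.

Sum the known components: ΣF_x = -529.7 N, ΣF_y = -120.9 N.
For equilibrium the remaining force must supply (−ΣF_x, −ΣF_y) = (529.7, 120.9) N.
Magnitude = √((529.7)² + (120.9)²) = 543.3 N; direction = atan2(120.9, 529.7) = 12.9°.

θ ≈ 12.9°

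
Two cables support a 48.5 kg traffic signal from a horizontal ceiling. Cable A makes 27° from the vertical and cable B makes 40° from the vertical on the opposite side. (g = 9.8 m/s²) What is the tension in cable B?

Angles from the horizontal: cable A is 90° − 27° = 63°, cable B is 90° − 40° = 50°.
Weight W = 48.5 × 9.8 = 475.3 N acts straight down.
Horizontal: T_A cos 63° = T_B cos 50°  →  T_A = 1.416 T_B.
Vertical: T_A sin 63° + T_B sin 50° = 475.3.
Substituting the horizontal relation into the vertical equation gives 2.028 T_B = 475.3, so T_B = 234.4 N.

T_B ≈ 234 N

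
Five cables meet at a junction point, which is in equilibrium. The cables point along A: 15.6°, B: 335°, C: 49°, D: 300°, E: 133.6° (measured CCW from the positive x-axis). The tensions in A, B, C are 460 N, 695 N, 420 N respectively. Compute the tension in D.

T_D ≈ 4580 N

Resolve: ΣF_x = 460 cos 15.6° + 695 cos 335° + 420 cos 49° + T_D cos 300° + T_E cos 133.6° = 0.
        ΣF_y = 460 sin 15.6° + 695 sin 335° + 420 sin 49° + T_D sin 300° + T_E sin 133.6° = 0.
The known terms sum to (1348, 147) N, so 0.5000 T_D − 0.6896 T_E = -1348 and -0.8660 T_D + 0.7242 T_E = -147.
Solving simultaneously: T_D = 4584 N, T_E = 5279 N.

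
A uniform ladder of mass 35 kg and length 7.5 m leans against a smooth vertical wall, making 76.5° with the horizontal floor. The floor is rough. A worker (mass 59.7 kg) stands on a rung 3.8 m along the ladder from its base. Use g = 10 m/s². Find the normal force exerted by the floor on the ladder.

N_floor ≈ 947 N

ΣF_y = 0: N_floor = 35×10 + 59.7×10 = 947 N.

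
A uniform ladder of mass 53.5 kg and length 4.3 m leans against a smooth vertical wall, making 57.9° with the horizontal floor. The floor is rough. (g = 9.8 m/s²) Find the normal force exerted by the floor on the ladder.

ΣF_y = 0: N_floor = 53.5×9.8 = 524.3 N.

N_floor ≈ 524 N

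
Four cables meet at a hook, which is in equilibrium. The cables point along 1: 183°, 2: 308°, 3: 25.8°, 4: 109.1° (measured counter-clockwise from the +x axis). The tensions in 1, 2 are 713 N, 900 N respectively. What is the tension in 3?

Resolve: ΣF_x = 713 cos 183° + 900 cos 308° + T_3 cos 25.8° + T_4 cos 109.1° = 0.
        ΣF_y = 713 sin 183° + 900 sin 308° + T_3 sin 25.8° + T_4 sin 109.1° = 0.
The known terms sum to (-157.9, -746.5) N, so 0.9003 T_3 − 0.3272 T_4 = 157.9 and 0.4352 T_3 + 0.9449 T_4 = 746.5.
Solving simultaneously: T_3 = 396.2 N, T_4 = 607.5 N.

T_3 ≈ 396 N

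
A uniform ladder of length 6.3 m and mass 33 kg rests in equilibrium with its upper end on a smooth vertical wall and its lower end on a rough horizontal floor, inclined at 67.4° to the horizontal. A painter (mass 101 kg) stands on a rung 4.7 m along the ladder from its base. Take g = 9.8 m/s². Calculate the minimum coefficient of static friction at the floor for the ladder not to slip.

μ_min ≈ 0.285

ΣF_y = 0: N_floor = 33×9.8 + 101×9.8 = 1313.2 N.
Torques about the foot: N_wall · 6.3 sin 67.4° = 33×9.8×3.15 cos 67.4° + 101×9.8×4.7 cos 67.4° → N_wall = 374.68 N.
ΣF_x = 0: f_floor = N_wall = 374.68 N.
μ_min = f_floor / N_floor = 374.68 / 1313.2 = 0.2853.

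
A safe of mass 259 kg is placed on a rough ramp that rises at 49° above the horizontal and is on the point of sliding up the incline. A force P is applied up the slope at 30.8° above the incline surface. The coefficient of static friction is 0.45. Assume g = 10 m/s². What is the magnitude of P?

On the verge of sliding up the incline, friction equals μN and acts down the slope.
Perpendicular: N + P sin 30.8° = W cos 49° = 1699 N.
Along incline: P cos 30.8° = W sin 49° + μN  with W sin 49° = 1955 N.
Solving the pair for P and N: P = 2496 N, N = 421 N (and f = μN = 189.5 N).

P ≈ 2500 N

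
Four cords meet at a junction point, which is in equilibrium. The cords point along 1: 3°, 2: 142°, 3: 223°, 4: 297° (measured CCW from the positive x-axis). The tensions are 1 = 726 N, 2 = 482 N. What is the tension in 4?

Resolve: ΣF_x = 726 cos 3° + 482 cos 142° + T_3 cos 223° + T_4 cos 297° = 0.
        ΣF_y = 726 sin 3° + 482 sin 142° + T_3 sin 223° + T_4 sin 297° = 0.
The known terms sum to (345.2, 334.7) N, so -0.7314 T_3 + 0.4540 T_4 = -345.2 and -0.6820 T_3 − 0.8910 T_4 = -334.7.
Solving simultaneously: T_3 = 478.1 N, T_4 = 9.781 N.

T_4 ≈ 9.78 N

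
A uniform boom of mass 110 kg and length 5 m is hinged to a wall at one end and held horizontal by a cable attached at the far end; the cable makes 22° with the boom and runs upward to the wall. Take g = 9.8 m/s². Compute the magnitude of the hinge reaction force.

Take torques about the hinge: T sin 22° · 5 = 110×9.8×2.5 = 2695 N·m.
So T = 2695 / (0.3746 × 5) = 1438.8 N.
ΣF_x = 0: H_x = T cos 22° = 1334.1 N.
ΣF_y = 0: H_y = (110×9.8) − T sin 22° = 1078 − 539 = 539 N.
|H| = √(H_x² + H_y²) = √((1334.1)² + (539)²) = 1438.8 N.

|H| ≈ 1440 N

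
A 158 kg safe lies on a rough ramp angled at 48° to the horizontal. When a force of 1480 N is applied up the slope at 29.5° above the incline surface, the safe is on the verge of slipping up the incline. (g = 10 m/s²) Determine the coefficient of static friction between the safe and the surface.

μ ≈ 0.347

On the verge of sliding up the incline, friction is at its maximum μN and acts down the slope.
Perpendicular to incline: N = W cos 48° − P sin 29.5° = 1057 − 728.8 = 328.4 N.
Along incline: P cos 29.5° − μN = W sin 48° → μ = −(W sin 48° − P cos 29.5°) / N = 0.347.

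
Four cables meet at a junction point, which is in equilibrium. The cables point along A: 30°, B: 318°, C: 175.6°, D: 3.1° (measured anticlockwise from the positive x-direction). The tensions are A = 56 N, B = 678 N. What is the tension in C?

T_C ≈ 3490 N

Resolve: ΣF_x = 56 cos 30° + 678 cos 318° + T_C cos 175.6° + T_D cos 3.1° = 0.
        ΣF_y = 56 sin 30° + 678 sin 318° + T_C sin 175.6° + T_D sin 3.1° = 0.
The known terms sum to (552.3, -425.7) N, so -0.9971 T_C + 0.9985 T_D = -552.3 and 0.0767 T_C + 0.0541 T_D = 425.7.
Solving simultaneously: T_C = 3485 N, T_D = 2927 N.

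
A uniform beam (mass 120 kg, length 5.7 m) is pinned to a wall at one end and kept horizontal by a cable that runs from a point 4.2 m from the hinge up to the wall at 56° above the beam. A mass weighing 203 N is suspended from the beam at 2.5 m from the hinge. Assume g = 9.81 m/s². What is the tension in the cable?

T ≈ 1110 N

Take torques about the hinge: T sin 56° · 4.2 = 120×9.81×2.85 + 203×2.5 = 3862.5 N·m.
So T = 3862.5 / (0.8290 × 4.2) = 1109.3 N.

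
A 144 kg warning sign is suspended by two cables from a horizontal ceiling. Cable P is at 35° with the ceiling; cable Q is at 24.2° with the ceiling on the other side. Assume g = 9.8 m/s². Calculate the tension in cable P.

Weight W = 144 × 9.8 = 1411 N acts straight down.
Horizontal: T_P cos 35° = T_Q cos 24.2°  →  T_Q = 0.8981 T_P.
Vertical: T_P sin 35° + T_Q sin 24.2° = 1411.
Substituting the horizontal relation into the vertical equation gives 0.9417 T_P = 1411, so T_P = 1499 N.

T_P ≈ 1500 N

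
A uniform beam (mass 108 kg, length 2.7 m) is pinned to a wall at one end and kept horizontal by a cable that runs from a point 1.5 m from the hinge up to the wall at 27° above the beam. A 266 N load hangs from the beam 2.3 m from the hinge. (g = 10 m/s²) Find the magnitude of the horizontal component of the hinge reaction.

H_x ≈ 2710 N

Take torques about the hinge: T sin 27° · 1.5 = 108×10×1.35 + 266×2.3 = 2069.8 N·m.
So T = 2069.8 / (0.4540 × 1.5) = 3039.4 N.
ΣF_x = 0: H_x = T cos 27° = 2708.1 N.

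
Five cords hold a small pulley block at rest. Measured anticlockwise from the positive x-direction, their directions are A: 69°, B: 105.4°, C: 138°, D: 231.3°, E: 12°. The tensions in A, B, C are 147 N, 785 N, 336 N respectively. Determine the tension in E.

T_E ≈ 1600 N

Resolve: ΣF_x = 147 cos 69° + 785 cos 105.4° + 336 cos 138° + T_D cos 231.3° + T_E cos 12° = 0.
        ΣF_y = 147 sin 69° + 785 sin 105.4° + 336 sin 138° + T_D sin 231.3° + T_E sin 12° = 0.
The known terms sum to (-405.5, 1119) N, so -0.6252 T_D + 0.9781 T_E = 405.5 and -0.7804 T_D + 0.2079 T_E = -1119.
Solving simultaneously: T_D = 1861 N, T_E = 1604 N.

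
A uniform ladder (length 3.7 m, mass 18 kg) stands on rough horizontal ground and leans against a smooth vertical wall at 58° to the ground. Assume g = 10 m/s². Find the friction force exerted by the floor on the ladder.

Torques about the foot: N_wall · 3.7 sin 58° = 18×10×1.85 cos 58° → N_wall = 56.238 N.
ΣF_x = 0: f_floor = N_wall = 56.238 N.

f ≈ 56.2 N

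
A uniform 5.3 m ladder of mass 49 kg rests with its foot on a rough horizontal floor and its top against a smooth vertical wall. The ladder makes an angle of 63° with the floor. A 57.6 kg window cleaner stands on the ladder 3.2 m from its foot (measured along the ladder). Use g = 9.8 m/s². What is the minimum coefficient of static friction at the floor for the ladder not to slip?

ΣF_y = 0: N_floor = 49×9.8 + 57.6×9.8 = 1044.7 N.
Torques about the foot: N_wall · 5.3 sin 63° = 49×9.8×2.65 cos 63° + 57.6×9.8×3.2 cos 63° → N_wall = 295.99 N.
ΣF_x = 0: f_floor = N_wall = 295.99 N.
μ_min = f_floor / N_floor = 295.99 / 1044.7 = 0.2833.

μ_min ≈ 0.283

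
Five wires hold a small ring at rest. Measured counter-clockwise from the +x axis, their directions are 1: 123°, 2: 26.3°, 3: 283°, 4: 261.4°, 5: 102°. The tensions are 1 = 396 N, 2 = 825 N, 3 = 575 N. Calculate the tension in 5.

Resolve: ΣF_x = 396 cos 123° + 825 cos 26.3° + 575 cos 283° + T_4 cos 261.4° + T_5 cos 102° = 0.
        ΣF_y = 396 sin 123° + 825 sin 26.3° + 575 sin 283° + T_4 sin 261.4° + T_5 sin 102° = 0.
The known terms sum to (653.3, 137.4) N, so -0.1495 T_4 − 0.2079 T_5 = -653.3 and -0.9888 T_4 + 0.9781 T_5 = -137.4.
Solving simultaneously: T_4 = 1897 N, T_5 = 1777 N.

T_5 ≈ 1780 N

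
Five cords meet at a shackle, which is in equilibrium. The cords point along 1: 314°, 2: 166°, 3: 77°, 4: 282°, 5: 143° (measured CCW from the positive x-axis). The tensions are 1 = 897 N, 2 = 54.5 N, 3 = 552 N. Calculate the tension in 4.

Resolve: ΣF_x = 897 cos 314° + 54.5 cos 166° + 552 cos 77° + T_4 cos 282° + T_5 cos 143° = 0.
        ΣF_y = 897 sin 314° + 54.5 sin 166° + 552 sin 77° + T_4 sin 282° + T_5 sin 143° = 0.
The known terms sum to (694.4, -94.21) N, so 0.2079 T_4 − 0.7986 T_5 = -694.4 and -0.9781 T_4 + 0.6018 T_5 = 94.21.
Solving simultaneously: T_4 = 522.3 N, T_5 = 1005 N.

T_4 ≈ 522 N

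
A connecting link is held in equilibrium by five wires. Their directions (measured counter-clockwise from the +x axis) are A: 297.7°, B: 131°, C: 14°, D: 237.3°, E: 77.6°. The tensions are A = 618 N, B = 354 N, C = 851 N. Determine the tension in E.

T_E ≈ 2250 N

Resolve: ΣF_x = 618 cos 297.7° + 354 cos 131° + 851 cos 14° + T_D cos 237.3° + T_E cos 77.6° = 0.
        ΣF_y = 618 sin 297.7° + 354 sin 131° + 851 sin 14° + T_D sin 237.3° + T_E sin 77.6° = 0.
The known terms sum to (880.7, -74.13) N, so -0.5402 T_D + 0.2147 T_E = -880.7 and -0.8415 T_D + 0.9767 T_E = 74.13.
Solving simultaneously: T_D = 2525 N, T_E = 2252 N.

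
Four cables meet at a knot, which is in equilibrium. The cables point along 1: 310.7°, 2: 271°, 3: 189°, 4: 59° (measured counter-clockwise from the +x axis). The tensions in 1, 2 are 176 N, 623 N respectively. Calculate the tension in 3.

T_3 ≈ 649 N

Resolve: ΣF_x = 176 cos 310.7° + 623 cos 271° + T_3 cos 189° + T_4 cos 59° = 0.
        ΣF_y = 176 sin 310.7° + 623 sin 271° + T_3 sin 189° + T_4 sin 59° = 0.
The known terms sum to (125.6, -756.3) N, so -0.9877 T_3 + 0.5150 T_4 = -125.6 and -0.1564 T_3 + 0.8572 T_4 = 756.3.
Solving simultaneously: T_3 = 649.1 N, T_4 = 1001 N.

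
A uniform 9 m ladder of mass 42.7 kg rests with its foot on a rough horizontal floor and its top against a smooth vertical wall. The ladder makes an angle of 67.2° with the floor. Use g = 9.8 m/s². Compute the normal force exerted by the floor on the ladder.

N_floor ≈ 418 N

ΣF_y = 0: N_floor = 42.7×9.8 = 418.46 N.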